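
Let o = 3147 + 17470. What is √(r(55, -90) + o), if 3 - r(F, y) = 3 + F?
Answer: √20562 ≈ 143.39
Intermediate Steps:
r(F, y) = -F (r(F, y) = 3 - (3 + F) = 3 + (-3 - F) = -F)
o = 20617
√(r(55, -90) + o) = √(-1*55 + 20617) = √(-55 + 20617) = √20562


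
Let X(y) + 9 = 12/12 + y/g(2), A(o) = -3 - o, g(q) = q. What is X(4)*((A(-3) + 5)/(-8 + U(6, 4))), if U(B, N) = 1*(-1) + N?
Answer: 6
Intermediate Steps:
U(B, N) = -1 + N
X(y) = -8 + y/2 (X(y) = -9 + (12/12 + y/2) = -9 + (12*(1/12) + y*(1/2)) = -9 + (1 + y/2) = -8 + y/2)
X(4)*((A(-3) + 5)/(-8 + U(6, 4))) = (-8 + (1/2)*4)*(((-3 - 1*(-3)) + 5)/(-8 + (-1 + 4))) = (-8 + 2)*(((-3 + 3) + 5)/(-8 + 3)) = -6*(0 + 5)/(-5) = -30*(-1)/5 = -6*(-1) = 6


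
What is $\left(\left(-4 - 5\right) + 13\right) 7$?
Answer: $28$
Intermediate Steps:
$\left(\left(-4 - 5\right) + 13\right) 7 = \left(-9 + 13\right) 7 = 4 \cdot 7 = 28$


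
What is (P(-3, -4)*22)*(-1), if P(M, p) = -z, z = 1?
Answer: 22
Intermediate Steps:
P(M, p) = -1 (P(M, p) = -1*1 = -1)
(P(-3, -4)*22)*(-1) = -1*22*(-1) = -22*(-1) = 22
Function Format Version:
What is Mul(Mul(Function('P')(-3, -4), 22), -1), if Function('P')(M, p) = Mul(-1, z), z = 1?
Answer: 22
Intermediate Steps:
Function('P')(M, p) = -1 (Function('P')(M, p) = Mul(-1, 1) = -1)
Mul(Mul(Function('P')(-3, -4), 22), -1) = Mul(Mul(-1, 22), -1) = Mul(-22, -1) = 22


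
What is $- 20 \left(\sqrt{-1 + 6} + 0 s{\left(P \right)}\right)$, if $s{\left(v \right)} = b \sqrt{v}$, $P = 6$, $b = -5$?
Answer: $- 20 \sqrt{5} \approx -44.721$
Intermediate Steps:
$s{\left(v \right)} = - 5 \sqrt{v}$
$- 20 \left(\sqrt{-1 + 6} + 0 s{\left(P \right)}\right) = - 20 \left(\sqrt{-1 + 6} + 0 \left(- 5 \sqrt{6}\right)\right) = - 20 \left(\sqrt{5} + 0\right) = - 20 \sqrt{5}$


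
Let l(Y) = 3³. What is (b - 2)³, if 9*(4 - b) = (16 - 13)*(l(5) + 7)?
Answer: -21952/27 ≈ -813.04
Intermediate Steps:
l(Y) = 27
b = -22/3 (b = 4 - (16 - 13)*(27 + 7)/9 = 4 - 34/3 = -22/3 ≈ -7.3333)
(b - 2)³ = (-22/3 - 2)³ = (-28/3)³ = -21952/27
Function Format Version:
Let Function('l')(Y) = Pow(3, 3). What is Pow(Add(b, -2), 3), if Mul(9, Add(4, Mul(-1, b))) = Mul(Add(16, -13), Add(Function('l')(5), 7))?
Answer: Rational(-21952, 27) ≈ -813.04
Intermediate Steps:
Function('l')(Y) = 27
b = Rational(-22, 3) (b = Add(4, Mul(Rational(-1, 9), Mul(Add(16, -13), Add(27, 7)))) = Add(4, Mul(Rational(-1, 9), Mul(3, 34))) = Add(4, Mul(Rational(-1, 9), 102)) = Add(4, Rational(-34, 3)) = Rational(-22, 3) ≈ -7.3333)
Pow(Add(b, -2), 3) = Pow(Add(Rational(-22, 3), -2), 3) = Pow(Rational(-28, 3), 3) = Rational(-21952, 27)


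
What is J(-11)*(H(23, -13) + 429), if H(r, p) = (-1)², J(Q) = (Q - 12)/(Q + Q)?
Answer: 4945/11 ≈ 449.55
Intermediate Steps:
J(Q) = (-12 + Q)/(2*Q) (J(Q) = (-12 + Q)/((2*Q)) = (-12 + Q)*(1/(2*Q)) = (-12 + Q)/(2*Q))
H(r, p) = 1
J(-11)*(H(23, -13) + 429) = ((½)*(-12 - 11)/(-11))*(1 + 429) = ((½)*(-1/11)*(-23))*430 = (23/22)*430 = 4945/11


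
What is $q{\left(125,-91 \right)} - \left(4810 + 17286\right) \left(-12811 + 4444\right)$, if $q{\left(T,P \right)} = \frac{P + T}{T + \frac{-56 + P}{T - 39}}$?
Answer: $\frac{1960253293820}{10603} \approx 1.8488 \cdot 10^{8}$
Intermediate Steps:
$q{\left(T,P \right)} = \frac{P + T}{T + \frac{-56 + P}{-39 + T}}$
$q{\left(125,-91 \right)} - \left(4810 + 17286\right) \left(-12811 + 4444\right) = \frac{125^{2} - -3549 - 4875 - 11375}{-56 - 91 + 125^{2} - 4875} - \left(4810 + 17286\right) \left(-12811 + 4444\right) = \frac{15625 + 3549 - 4875 - 11375}{-56 - 91 + 15625 - 4875} - 22096 \left(-8367\right) = \frac{1}{10603} \cdot 2924 - -184877232 = \frac{1}{10603} \cdot 2924 + 184877232 = \frac{2924}{10603} + 184877232 = \frac{1960253293820}{10603}$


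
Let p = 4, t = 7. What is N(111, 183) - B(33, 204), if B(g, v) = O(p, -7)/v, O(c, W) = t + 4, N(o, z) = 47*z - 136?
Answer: 1726849/204 ≈ 8464.9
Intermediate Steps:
N(o, z) = -136 + 47*z
O(c, W) = 11 (O(c, W) = 7 + 4 = 11)
B(g, v) = 11/v
N(111, 183) - B(33, 204) = (-136 + 47*183) - 11/204 = (-136 + 8601) - 11/204 = 8465 - 1*11/204 = 8465 - 11/204 = 1726849/204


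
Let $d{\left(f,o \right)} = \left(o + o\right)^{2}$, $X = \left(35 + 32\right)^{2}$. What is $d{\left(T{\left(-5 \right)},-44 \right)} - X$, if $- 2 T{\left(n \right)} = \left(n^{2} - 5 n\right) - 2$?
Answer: $3255$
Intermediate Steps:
$T{\left(n \right)} = 1 - \frac{n^{2}}{2} + \frac{5 n}{2}$ ($T{\left(n \right)} = - \frac{\left(n^{2} - 5 n\right) - 2}{2} = - \frac{-2 + n^{2} - 5 n}{2} = 1 - \frac{n^{2}}{2} + \frac{5 n}{2}$)
$X = 4489$ ($X = 67^{2} = 4489$)
$d{\left(f,o \right)} = 4 o^{2}$ ($d{\left(f,o \right)} = \left(2 o\right)^{2} = 4 o^{2}$)
$d{\left(T{\left(-5 \right)},-44 \right)} - X = 4 \left(-44\right)^{2} - 4489 = 4 \cdot 1936 - 4489 = 7744 - 4489 = 3255$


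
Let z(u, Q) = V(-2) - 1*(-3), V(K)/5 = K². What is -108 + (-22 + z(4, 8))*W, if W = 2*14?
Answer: -80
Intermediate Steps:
W = 28
V(K) = 5*K²
z(u, Q) = 23 (z(u, Q) = 5*(-2)² - 1*(-3) = 5*4 + 3 = 20 + 3 = 23)
-108 + (-22 + z(4, 8))*W = -108 + (-22 + 23)*28 = -108 + 1*28 = -108 + 28 = -80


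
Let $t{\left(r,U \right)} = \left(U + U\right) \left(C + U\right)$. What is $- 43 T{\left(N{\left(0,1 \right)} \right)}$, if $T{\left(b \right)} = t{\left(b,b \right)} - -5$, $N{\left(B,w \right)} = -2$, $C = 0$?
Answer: $-559$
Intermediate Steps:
$t{\left(r,U \right)} = 2 U^{2}$ ($t{\left(r,U \right)} = \left(U + U\right) \left(0 + U\right) = 2 U U = 2 U^{2}$)
$T{\left(b \right)} = 5 + 2 b^{2}$ ($T{\left(b \right)} = 2 b^{2} - -5 = 2 b^{2} + 5 = 5 + 2 b^{2}$)
$- 43 T{\left(N{\left(0,1 \right)} \right)} = - 43 \left(5 + 2 \left(-2\right)^{2}\right) = - 43 \left(5 + 2 \cdot 4\right) = - 43 \left(5 + 8\right) = \left(-43\right) 13 = -559$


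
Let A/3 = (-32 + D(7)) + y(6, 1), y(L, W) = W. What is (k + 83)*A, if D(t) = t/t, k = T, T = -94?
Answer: 990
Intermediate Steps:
k = -94
D(t) = 1
A = -90 (A = 3*((-32 + 1) + 1) = 3*(-31 + 1) = 3*(-30) = -90)
(k + 83)*A = (-94 + 83)*(-90) = -11*(-90) = 990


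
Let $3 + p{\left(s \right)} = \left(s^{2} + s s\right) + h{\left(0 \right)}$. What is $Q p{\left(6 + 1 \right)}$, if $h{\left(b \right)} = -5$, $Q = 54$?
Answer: $4860$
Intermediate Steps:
$p{\left(s \right)} = -8 + 2 s^{2}$ ($p{\left(s \right)} = -3 - \left(5 - s^{2} - s s\right) = -3 + \left(\left(s^{2} + s^{2}\right) - 5\right) = -3 + \left(2 s^{2} - 5\right) = -3 + \left(-5 + 2 s^{2}\right) = -8 + 2 s^{2}$)
$Q p{\left(6 + 1 \right)} = 54 \left(-8 + 2 \left(6 + 1\right)^{2}\right) = 54 \left(-8 + 2 \cdot 7^{2}\right) = 54 \left(-8 + 2 \cdot 49\right) = 54 \left(-8 + 98\right) = 54 \cdot 90 = 4860$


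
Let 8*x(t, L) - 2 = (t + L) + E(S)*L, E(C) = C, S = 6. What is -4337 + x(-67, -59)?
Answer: -17587/4 ≈ -4396.8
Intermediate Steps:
x(t, L) = ¼ + t/8 + 7*L/8 (x(t, L) = ¼ + ((t + L) + 6*L)/8 = ¼ + ((L + t) + 6*L)/8 = ¼ + (t + 7*L)/8 = ¼ + (t/8 + 7*L/8) = ¼ + t/8 + 7*L/8)
-4337 + x(-67, -59) = -4337 + (¼ + (⅛)*(-67) + (7/8)*(-59)) = -4337 + (¼ - 67/8 - 413/8) = -4337 - 239/4 = -17587/4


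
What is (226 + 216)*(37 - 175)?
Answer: -60996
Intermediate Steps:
(226 + 216)*(37 - 175) = 442*(-138) = -60996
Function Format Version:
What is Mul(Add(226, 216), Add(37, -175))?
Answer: -60996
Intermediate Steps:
Mul(Add(226, 216), Add(37, -175)) = Mul(442, -138) = -60996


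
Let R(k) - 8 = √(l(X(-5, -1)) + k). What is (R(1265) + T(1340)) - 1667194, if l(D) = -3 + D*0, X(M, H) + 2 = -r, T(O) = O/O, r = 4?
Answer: -1667185 + √1262 ≈ -1.6672e+6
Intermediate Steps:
T(O) = 1
X(M, H) = -6 (X(M, H) = -2 - 1*4 = -2 - 4 = -6)
l(D) = -3 (l(D) = -3 + 0 = -3)
R(k) = 8 + √(-3 + k)
(R(1265) + T(1340)) - 1667194 = ((8 + √(-3 + 1265)) + 1) - 1667194 = ((8 + √1262) + 1) - 1667194 = (9 + √1262) - 1667194 = -1667185 + √1262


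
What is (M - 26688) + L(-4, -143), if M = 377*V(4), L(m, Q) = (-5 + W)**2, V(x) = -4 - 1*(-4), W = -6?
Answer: -26567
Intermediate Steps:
V(x) = 0 (V(x) = -4 + 4 = 0)
L(m, Q) = 121 (L(m, Q) = (-5 - 6)**2 = (-11)**2 = 121)
M = 0 (M = 377*0 = 0)
(M - 26688) + L(-4, -143) = (0 - 26688) + 121 = -26688 + 121 = -26567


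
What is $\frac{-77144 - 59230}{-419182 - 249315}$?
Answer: $\frac{136374}{668497} \approx 0.204$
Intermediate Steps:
$\frac{-77144 - 59230}{-419182 - 249315} = - \frac{136374}{-668497} = \left(-136374\right) \left(- \frac{1}{668497}\right) = \frac{136374}{668497}$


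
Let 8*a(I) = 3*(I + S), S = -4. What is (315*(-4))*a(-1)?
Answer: 4725/2 ≈ 2362.5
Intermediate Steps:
a(I) = -3/2 + 3*I/8 (a(I) = (3*(I - 4))/8 = (3*(-4 + I))/8 = (-12 + 3*I)/8 = -3/2 + 3*I/8)
(315*(-4))*a(-1) = (315*(-4))*(-3/2 + (3/8)*(-1)) = -1260*(-3/2 - 3/8) = -1260*(-15/8) = 4725/2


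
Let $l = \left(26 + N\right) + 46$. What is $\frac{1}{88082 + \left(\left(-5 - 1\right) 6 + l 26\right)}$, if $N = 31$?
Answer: $\frac{1}{90724} \approx 1.1022 \cdot 10^{-5}$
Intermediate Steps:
$l = 103$ ($l = \left(26 + 31\right) + 46 = 57 + 46 = 103$)
$\frac{1}{88082 + \left(\left(-5 - 1\right) 6 + l 26\right)} = \frac{1}{88082 + \left(\left(-5 - 1\right) 6 + 103 \cdot 26\right)} = \frac{1}{88082 + \left(\left(-6\right) 6 + 2678\right)} = \frac{1}{88082 + \left(-36 + 2678\right)} = \frac{1}{88082 + 2642} = \frac{1}{90724}$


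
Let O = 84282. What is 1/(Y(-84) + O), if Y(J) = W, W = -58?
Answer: 1/84224 ≈ 1.1873e-5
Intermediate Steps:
Y(J) = -58
1/(Y(-84) + O) = 1/(-58 + 84282) = 1/84224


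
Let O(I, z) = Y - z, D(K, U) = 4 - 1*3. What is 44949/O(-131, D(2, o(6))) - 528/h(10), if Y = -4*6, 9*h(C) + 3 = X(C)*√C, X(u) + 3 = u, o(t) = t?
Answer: -21976869/12025 - 33264*√10/481 ≈ -2046.3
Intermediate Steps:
X(u) = -3 + u
D(K, U) = 1 (D(K, U) = 4 - 3 = 1)
h(C) = -⅓ + √C*(-3 + C)/9 (h(C) = -⅓ + ((-3 + C)*√C)/9 = -⅓ + (√C*(-3 + C))/9 = -⅓ + √C*(-3 + C)/9)
Y = -24
O(I, z) = -24 - z
44949/O(-131, D(2, o(6))) - 528/h(10) = 44949/(-24 - 1*1) - 528/(-⅓ + √10*(-3 + 10)/9) = 44949/(-24 - 1) - 528/(-⅓ + (⅑)*√10*7) = 44949/(-25) - 528/(-⅓ + 7*√10/9) = 44949*(-1/25) - 528/(-⅓ + 7*√10/9) = -44949/25 - 528/(-⅓ + 7*√10/9)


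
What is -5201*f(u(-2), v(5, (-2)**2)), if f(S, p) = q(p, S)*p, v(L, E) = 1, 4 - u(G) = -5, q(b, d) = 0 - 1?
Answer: 5201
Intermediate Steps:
q(b, d) = -1
u(G) = 9 (u(G) = 4 - 1*(-5) = 4 + 5 = 9)
f(S, p) = -p
-5201*f(u(-2), v(5, (-2)**2)) = -(-5201) = -5201*(-1) = 5201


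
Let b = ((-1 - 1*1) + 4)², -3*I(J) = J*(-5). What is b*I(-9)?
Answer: -60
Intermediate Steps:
I(J) = 5*J/3 (I(J) = -J*(-5)/3 = -(-5)*J/3 = 5*J/3)
b = 4 (b = ((-1 - 1) + 4)² = (-2 + 4)² = 2² = 4)
b*I(-9) = 4*((5/3)*(-9)) = 4*(-15) = -60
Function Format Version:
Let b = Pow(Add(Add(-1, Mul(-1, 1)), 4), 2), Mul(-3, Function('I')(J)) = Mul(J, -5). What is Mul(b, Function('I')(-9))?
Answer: -60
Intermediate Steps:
Function('I')(J) = Mul(Rational(5, 3), J) (Function('I')(J) = Mul(Rational(-1, 3), Mul(J, -5)) = Mul(Rational(-1, 3), Mul(-5, J)) = Mul(Rational(5, 3), J))
b = 4 (b = Pow(Add(Add(-1, -1), 4), 2) = Pow(Add(-2, 4), 2) = Pow(2, 2) = 4)
Mul(b, Function('I')(-9)) = Mul(4, Mul(Rational(5, 3), -9)) = Mul(4, -15) = -60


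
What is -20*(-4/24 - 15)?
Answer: 910/3 ≈ 303.33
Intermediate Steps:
-20*(-4/24 - 15) = -20*(-4*1/24 - 15) = -20*(-⅙ - 15) = -20*(-91/6) = 910/3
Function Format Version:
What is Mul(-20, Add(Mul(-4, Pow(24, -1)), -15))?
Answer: Rational(910, 3) ≈ 303.33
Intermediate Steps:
Mul(-20, Add(Mul(-4, Pow(24, -1)), -15)) = Mul(-20, Add(Mul(-4, Rational(1, 24)), -15)) = Mul(-20, Add(Rational(-1, 6), -15)) = Mul(-20, Rational(-91, 6)) = Rational(910, 3)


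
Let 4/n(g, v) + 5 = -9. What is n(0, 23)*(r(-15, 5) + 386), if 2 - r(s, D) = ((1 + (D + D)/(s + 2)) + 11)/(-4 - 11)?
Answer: -151612/1365 ≈ -111.07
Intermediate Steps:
n(g, v) = -2/7 (n(g, v) = 4/(-5 - 9) = 4/(-14) = 4*(-1/14) = -2/7)
r(s, D) = 14/5 + 2*D/(15*(2 + s)) (r(s, D) = 2 - ((1 + (D + D)/(s + 2)) + 11)/(-4 - 11) = 2 - ((1 + (2*D)/(2 + s)) + 11)/(-15) = 2 - ((1 + 2*D/(2 + s)) + 11)*(-1)/15 = 2 - (12 + 2*D/(2 + s))*(-1)/15 = 2 - (-4/5 - 2*D/(15*(2 + s))) = 2 + (4/5 + 2*D/(15*(2 + s))) = 14/5 + 2*D/(15*(2 + s)))
n(0, 23)*(r(-15, 5) + 386) = -2*(2*(42 + 5 + 21*(-15))/(15*(2 - 15)) + 386)/7 = -2*((2/15)*(42 + 5 - 315)/(-13) + 386)/7 = -2*((2/15)*(-1/13)*(-268) + 386)/7 = -2*(536/195 + 386)/7 = -2/7*75806/195 = -151612/1365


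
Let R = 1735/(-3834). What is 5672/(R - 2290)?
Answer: -21746448/8781595 ≈ -2.4764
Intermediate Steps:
R = -1735/3834 (R = 1735*(-1/3834) = -1735/3834 ≈ -0.45253)
5672/(R - 2290) = 5672/(-1735/3834 - 2290) = 5672/(-8781595/3834) = 5672*(-3834/8781595) = -21746448/8781595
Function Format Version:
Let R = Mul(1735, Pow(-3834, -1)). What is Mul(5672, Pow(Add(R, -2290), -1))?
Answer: Rational(-21746448, 8781595) ≈ -2.4764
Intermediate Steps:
R = Rational(-1735, 3834) (R = Mul(1735, Rational(-1, 3834)) = Rational(-1735, 3834) ≈ -0.45253)
Mul(5672, Pow(Add(R, -2290), -1)) = Mul(5672, Pow(Add(Rational(-1735, 3834), -2290), -1)) = Mul(5672, Pow(Rational(-8781595, 3834), -1)) = Mul(5672, Rational(-3834, 8781595)) = Rational(-21746448, 8781595)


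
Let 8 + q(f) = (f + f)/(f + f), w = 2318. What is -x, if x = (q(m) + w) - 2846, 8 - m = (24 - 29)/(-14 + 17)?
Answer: 535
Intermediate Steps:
m = 29/3 (m = 8 - (24 - 29)/(-14 + 17) = 8 - (-5)/3 = 8 - 1*(-5/3) = 8 + 5/3 = 29/3 ≈ 9.6667)
q(f) = -7 (q(f) = -8 + (f + f)/(f + f) = -8 + (2*f)/((2*f)) = -8 + (2*f)*(1/(2*f)) = -8 + 1 = -7)
x = -535 (x = (-7 + 2318) - 2846 = 2311 - 2846 = -535)
-x = -1*(-535) = 535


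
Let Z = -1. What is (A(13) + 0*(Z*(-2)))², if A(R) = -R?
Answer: 169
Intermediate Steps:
(A(13) + 0*(Z*(-2)))² = (-1*13 + 0*(-1*(-2)))² = (-13 + 0*2)² = (-13 + 0)² = (-13)² = 169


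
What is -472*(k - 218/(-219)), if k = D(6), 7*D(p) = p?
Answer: -1340480/1533 ≈ -874.42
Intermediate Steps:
D(p) = p/7
k = 6/7 (k = (⅐)*6 = 6/7 ≈ 0.85714)
-472*(k - 218/(-219)) = -472*(6/7 - 218/(-219)) = -472*(6/7 - 218*(-1/219)) = -472*(6/7 + 218/219) = -472*2840/1533 = -1340480/1533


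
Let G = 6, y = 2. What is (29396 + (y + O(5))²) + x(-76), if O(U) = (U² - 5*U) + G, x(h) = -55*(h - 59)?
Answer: 36885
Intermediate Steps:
x(h) = 3245 - 55*h (x(h) = -55*(-59 + h) = 3245 - 55*h)
O(U) = 6 + U² - 5*U (O(U) = (U² - 5*U) + 6 = 6 + U² - 5*U)
(29396 + (y + O(5))²) + x(-76) = (29396 + (2 + (6 + 5² - 5*5))²) + (3245 - 55*(-76)) = (29396 + (2 + (6 + 25 - 25))²) + (3245 + 4180) = (29396 + (2 + 6)²) + 7425 = (29396 + 8²) + 7425 = (29396 + 64) + 7425 = 29460 + 7425 = 36885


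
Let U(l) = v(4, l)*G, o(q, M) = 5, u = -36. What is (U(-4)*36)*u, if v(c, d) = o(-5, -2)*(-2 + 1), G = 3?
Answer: 19440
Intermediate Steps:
v(c, d) = -5 (v(c, d) = 5*(-2 + 1) = 5*(-1) = -5)
U(l) = -15 (U(l) = -5*3 = -15)
(U(-4)*36)*u = -15*36*(-36) = -540*(-36) = 19440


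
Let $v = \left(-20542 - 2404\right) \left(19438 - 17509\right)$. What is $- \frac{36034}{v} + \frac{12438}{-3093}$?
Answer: $- \frac{91738279355}{22817490927} \approx -4.0205$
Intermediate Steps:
$v = -44262834$ ($v = \left(-22946\right) 1929 = -44262834$)
$- \frac{36034}{v} + \frac{12438}{-3093} = - \frac{36034}{-44262834} + \frac{12438}{-3093} = \left(-36034\right) \left(- \frac{1}{44262834}\right) + 12438 \left(- \frac{1}{3093}\right) = \frac{18017}{22131417} - \frac{4146}{1031} = - \frac{91738279355}{22817490927}$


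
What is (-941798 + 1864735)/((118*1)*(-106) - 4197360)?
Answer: -922937/4209868 ≈ -0.21923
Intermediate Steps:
(-941798 + 1864735)/((118*1)*(-106) - 4197360) = 922937/(118*(-106) - 4197360) = 922937/(-12508 - 4197360) = 922937/(-4209868) = 922937*(-1/4209868) = -922937/4209868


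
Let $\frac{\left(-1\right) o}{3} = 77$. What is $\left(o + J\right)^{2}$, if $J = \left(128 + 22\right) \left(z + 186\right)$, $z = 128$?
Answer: $2196703161$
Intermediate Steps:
$o = -231$ ($o = \left(-3\right) 77 = -231$)
$J = 47100$ ($J = \left(128 + 22\right) \left(128 + 186\right) = 150 \cdot 314 = 47100$)
$\left(o + J\right)^{2} = \left(-231 + 47100\right)^{2} = 46869^{2} = 2196703161$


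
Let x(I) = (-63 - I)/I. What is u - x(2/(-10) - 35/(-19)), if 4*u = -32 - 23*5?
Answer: 34/13 ≈ 2.6154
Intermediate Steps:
u = -147/4 (u = (-32 - 23*5)/4 = (-32 - 115)/4 = (¼)*(-147) = -147/4 ≈ -36.750)
x(I) = (-63 - I)/I
u - x(2/(-10) - 35/(-19)) = -147/4 - (-63 - (2/(-10) - 35/(-19)))/(2/(-10) - 35/(-19)) = -147/4 - (-63 - (2*(-⅒) - 35*(-1/19)))/(2*(-⅒) - 35*(-1/19)) = -147/4 - (-63 - (-⅕ + 35/19))/(-⅕ + 35/19) = -147/4 - (-63 - 1*156/95)/156/95 = -147/4 - 95*(-63 - 156/95)/156 = -147/4 - 95*(-6141)/(156*95) = -147/4 - 1*(-2047/52) = -147/4 + 2047/52 = 34/13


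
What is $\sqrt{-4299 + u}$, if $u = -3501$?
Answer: $10 i \sqrt{78} \approx 88.318 i$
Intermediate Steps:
$\sqrt{-4299 + u} = \sqrt{-4299 - 3501} = \sqrt{-7800} = 10 i \sqrt{78}$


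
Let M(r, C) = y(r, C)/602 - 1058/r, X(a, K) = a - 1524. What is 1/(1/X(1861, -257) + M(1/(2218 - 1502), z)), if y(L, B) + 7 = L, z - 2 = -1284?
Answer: -145257784/110036839855627 ≈ -1.3201e-6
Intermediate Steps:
z = -1282 (z = 2 - 1284 = -1282)
y(L, B) = -7 + L
X(a, K) = -1524 + a
M(r, C) = -1/86 - 1058/r + r/602 (M(r, C) = (-7 + r)/602 - 1058/r = (-7 + r)*(1/602) - 1058/r = (-1/86 + r/602) - 1058/r = -1/86 - 1058/r + r/602)
1/(1/X(1861, -257) + M(1/(2218 - 1502), z)) = 1/(1/(-1524 + 1861) + (-636916 + (-7 + 1/(2218 - 1502))/(2218 - 1502))/(602*(1/(2218 - 1502)))) = 1/(1/337 + (-636916 + (-7 + 1/716)/716)/(602*(1/716))) = 1/(1/337 + (1/602)*716*(-636916 + (1/716)*(-5011/716))) = 1/(1/337 + (1/602)*716*(-636916 - 5011/512656)) = 1/(1/337 + (1/602)*716*(-326518813907/512656)) = 1/(1/337 - 326518813907/431032) = 1/(-110036839855627/145257784) = -145257784/110036839855627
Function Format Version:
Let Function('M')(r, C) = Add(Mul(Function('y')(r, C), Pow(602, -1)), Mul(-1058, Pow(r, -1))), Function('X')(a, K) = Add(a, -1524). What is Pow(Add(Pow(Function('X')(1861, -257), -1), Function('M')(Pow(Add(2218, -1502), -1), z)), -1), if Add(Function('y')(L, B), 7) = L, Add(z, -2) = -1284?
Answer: Rational(-145257784, 110036839855627) ≈ -1.3201e-6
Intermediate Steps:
z = -1282 (z = Add(2, -1284) = -1282)
Function('y')(L, B) = Add(-7, L)
Function('X')(a, K) = Add(-1524, a)
Function('M')(r, C) = Add(Rational(-1, 86), Mul(-1058, Pow(r, -1)), Mul(Rational(1, 602), r)) (Function('M')(r, C) = Add(Mul(Add(-7, r), Pow(602, -1)), Mul(-1058, Pow(r, -1))) = Add(Mul(Add(-7, r), Rational(1, 602)), Mul(-1058, Pow(r, -1))) = Add(Add(Rational(-1, 86), Mul(Rational(1, 602), r)), Mul(-1058, Pow(r, -1))) = Add(Rational(-1, 86), Mul(-1058, Pow(r, -1)), Mul(Rational(1, 602), r)))
Pow(Add(Pow(Function('X')(1861, -257), -1), Function('M')(Pow(Add(2218, -1502), -1), z)), -1) = Pow(Add(Pow(Add(-1524, 1861), -1), Mul(Rational(1, 602), Pow(Pow(Add(2218, -1502), -1), -1), Add(-636916, Mul(Pow(Add(2218, -1502), -1), Add(-7, Pow(Add(2218, -1502), -1)))))), -1) = Pow(Add(Pow(337, -1), Mul(Rational(1, 602), Pow(Pow(716, -1), -1), Add(-636916, Mul(Pow(716, -1), Add(-7, Pow(716, -1)))))), -1) = Pow(Add(Rational(1, 337), Mul(Rational(1, 602), Pow(Rational(1, 716), -1), Add(-636916, Mul(Rational(1, 716), Add(-7, Rational(1, 716)))))), -1) = Pow(Add(Rational(1, 337), Mul(Rational(1, 602), 716, Add(-636916, Mul(Rational(1, 716), Rational(-5011, 716))))), -1) = Pow(Add(Rational(1, 337), Mul(Rational(1, 602), 716, Add(-636916, Rational(-5011, 512656)))), -1) = Pow(Add(Rational(1, 337), Mul(Rational(1, 602), 716, Rational(-326518813907, 512656))), -1) = Pow(Add(Rational(1, 337), Rational(-326518813907, 431032)), -1) = Pow(Rational(-110036839855627, 145257784), -1) = Rational(-145257784, 110036839855627)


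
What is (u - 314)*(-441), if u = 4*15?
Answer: 112014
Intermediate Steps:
u = 60
(u - 314)*(-441) = (60 - 314)*(-441) = -254*(-441) = 112014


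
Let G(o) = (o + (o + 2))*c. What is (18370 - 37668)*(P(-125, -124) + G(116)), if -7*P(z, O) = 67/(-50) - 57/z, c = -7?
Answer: 27656726071/875 ≈ 3.1608e+7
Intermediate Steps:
G(o) = -14 - 14*o (G(o) = (o + (o + 2))*(-7) = (o + (2 + o))*(-7) = (2 + 2*o)*(-7) = -14 - 14*o)
P(z, O) = 67/350 + 57/(7*z) (P(z, O) = -(67/(-50) - 57/z)/7 = -(67*(-1/50) - 57/z)/7 = -(-67/50 - 57/z)/7 = 67/350 + 57/(7*z))
(18370 - 37668)*(P(-125, -124) + G(116)) = (18370 - 37668)*((1/350)*(2850 + 67*(-125))/(-125) + (-14 - 14*116)) = -19298*((1/350)*(-1/125)*(2850 - 8375) + (-14 - 1624)) = -19298*((1/350)*(-1/125)*(-5525) - 1638) = -19298*(221/1750 - 1638) = -19298*(-2866279/1750) = 27656726071/875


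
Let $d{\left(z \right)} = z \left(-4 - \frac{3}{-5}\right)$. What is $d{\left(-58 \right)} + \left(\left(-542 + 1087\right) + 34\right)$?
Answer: $\frac{3881}{5} \approx 776.2$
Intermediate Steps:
$d{\left(z \right)} = - \frac{17 z}{5}$ ($d{\left(z \right)} = z \left(-4 - - \frac{3}{5}\right) = z \left(-4 + \frac{3}{5}\right) = z \left(- \frac{17}{5}\right) = - \frac{17 z}{5}$)
$d{\left(-58 \right)} + \left(\left(-542 + 1087\right) + 34\right) = \left(- \frac{17}{5}\right) \left(-58\right) + \left(\left(-542 + 1087\right) + 34\right) = \frac{986}{5} + \left(545 + 34\right) = \frac{986}{5} + 579 = \frac{3881}{5}$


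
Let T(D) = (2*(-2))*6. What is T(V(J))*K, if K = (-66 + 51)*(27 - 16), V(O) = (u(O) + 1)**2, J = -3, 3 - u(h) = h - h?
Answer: 3960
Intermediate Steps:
u(h) = 3 (u(h) = 3 - (h - h) = 3 - 1*0 = 3 + 0 = 3)
V(O) = 16 (V(O) = (3 + 1)**2 = 4**2 = 16)
T(D) = -24 (T(D) = -4*6 = -24)
K = -165 (K = -15*11 = -165)
T(V(J))*K = -24*(-165) = 3960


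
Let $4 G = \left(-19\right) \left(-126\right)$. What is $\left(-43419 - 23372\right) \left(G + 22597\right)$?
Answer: $- \frac{3098501281}{2} \approx -1.5493 \cdot 10^{9}$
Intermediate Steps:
$G = \frac{1197}{2}$ ($G = \frac{\left(-19\right) \left(-126\right)}{4} = \frac{1}{4} \cdot 2394 = \frac{1197}{2} \approx 598.5$)
$\left(-43419 - 23372\right) \left(G + 22597\right) = \left(-43419 - 23372\right) \left(\frac{1197}{2} + 22597\right) = \left(-66791\right) \frac{46391}{2} = - \frac{3098501281}{2}$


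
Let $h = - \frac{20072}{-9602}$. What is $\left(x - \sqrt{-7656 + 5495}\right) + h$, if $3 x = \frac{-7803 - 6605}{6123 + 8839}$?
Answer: $\frac{190651544}{107748843} - i \sqrt{2161} \approx 1.7694 - 46.487 i$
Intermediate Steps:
$x = - \frac{7204}{22443}$ ($x = \frac{\left(-7803 - 6605\right) \frac{1}{6123 + 8839}}{3} = \frac{\left(-14408\right) \frac{1}{14962}}{3} = \frac{1}{3} \left(- \frac{7204}{7481}\right) = - \frac{7204}{22443} \approx -0.32099$)
$h = \frac{10036}{4801}$ ($h = \left(-20072\right) \left(- \frac{1}{9602}\right) = \frac{10036}{4801} \approx 2.0904$)
$\left(x - \sqrt{-7656 + 5495}\right) + h = \left(- \frac{7204}{22443} - \sqrt{-7656 + 5495}\right) + \frac{10036}{4801} = \left(- \frac{7204}{22443} - \sqrt{-2161}\right) + \frac{10036}{4801} = \left(- \frac{7204}{22443} - i \sqrt{2161}\right) + \frac{10036}{4801} = \frac{190651544}{107748843} - i \sqrt{2161}$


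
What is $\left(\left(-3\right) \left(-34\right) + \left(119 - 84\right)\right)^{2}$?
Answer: $18769$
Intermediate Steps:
$\left(\left(-3\right) \left(-34\right) + \left(119 - 84\right)\right)^{2} = \left(102 + 35\right)^{2} = 137^{2} = 18769$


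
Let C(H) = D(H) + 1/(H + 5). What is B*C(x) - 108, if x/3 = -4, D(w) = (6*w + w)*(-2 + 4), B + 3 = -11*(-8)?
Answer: -100801/7 ≈ -14400.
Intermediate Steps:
B = 85 (B = -3 - 11*(-8) = -3 + 88 = 85)
D(w) = 14*w (D(w) = (7*w)*2 = 14*w)
x = -12 (x = 3*(-4) = -12)
C(H) = 1/(5 + H) + 14*H (C(H) = 14*H + 1/(H + 5) = 14*H + 1/(5 + H) = 1/(5 + H) + 14*H)
B*C(x) - 108 = 85*((1 + 14*(-12)**2 + 70*(-12))/(5 - 12)) - 108 = 85*((1 + 14*144 - 840)/(-7)) - 108 = 85*(-(1 + 2016 - 840)/7) - 108 = 85*(-1/7*1177) - 108 = 85*(-1177/7) - 108 = -100045/7 - 108 = -100801/7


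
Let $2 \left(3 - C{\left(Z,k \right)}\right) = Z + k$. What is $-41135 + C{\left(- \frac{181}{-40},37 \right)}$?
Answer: $- \frac{3292221}{80} \approx -41153.0$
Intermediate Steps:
$C{\left(Z,k \right)} = 3 - \frac{Z}{2} - \frac{k}{2}$ ($C{\left(Z,k \right)} = 3 - \frac{Z + k}{2} = 3 - \left(\frac{Z}{2} + \frac{k}{2}\right) = 3 - \frac{Z}{2} - \frac{k}{2}$)
$-41135 + C{\left(- \frac{181}{-40},37 \right)} = -41135 - \left(\frac{31}{2} + \frac{1}{2} \left(-181\right) \frac{1}{-40}\right) = -41135 - \left(\frac{31}{2} + \frac{1}{2} \left(-181\right) \left(- \frac{1}{40}\right)\right) = -41135 - \frac{1421}{80} = - \frac{3292221}{80}$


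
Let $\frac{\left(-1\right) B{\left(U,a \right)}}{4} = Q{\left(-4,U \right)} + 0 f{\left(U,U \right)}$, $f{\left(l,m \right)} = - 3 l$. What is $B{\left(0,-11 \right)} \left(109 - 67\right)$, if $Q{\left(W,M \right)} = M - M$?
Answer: $0$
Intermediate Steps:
$Q{\left(W,M \right)} = 0$
$B{\left(U,a \right)} = 0$ ($B{\left(U,a \right)} = - 4 \left(0 + 0 \left(- 3 U\right)\right) = - 4 \left(0 + 0\right) = \left(-4\right) 0 = 0$)
$B{\left(0,-11 \right)} \left(109 - 67\right) = 0 \left(109 - 67\right) = 0 \cdot 42 = 0$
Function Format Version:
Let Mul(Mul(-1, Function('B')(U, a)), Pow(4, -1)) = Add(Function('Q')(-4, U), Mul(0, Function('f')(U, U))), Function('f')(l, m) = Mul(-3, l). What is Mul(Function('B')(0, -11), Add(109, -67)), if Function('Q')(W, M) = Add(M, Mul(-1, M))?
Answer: 0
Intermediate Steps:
Function('Q')(W, M) = 0
Function('B')(U, a) = 0 (Function('B')(U, a) = Mul(-4, Add(0, Mul(0, Mul(-3, U)))) = Mul(-4, Add(0, 0)) = Mul(-4, 0) = 0)
Mul(Function('B')(0, -11), Add(109, -67)) = Mul(0, Add(109, -67)) = Mul(0, 42) = 0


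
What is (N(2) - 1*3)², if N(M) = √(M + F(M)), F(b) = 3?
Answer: (3 - √5)² ≈ 0.58359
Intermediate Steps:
N(M) = √(3 + M) (N(M) = √(M + 3) = √(3 + M))
(N(2) - 1*3)² = (√(3 + 2) - 1*3)² = (√5 - 3)² = (-3 + √5)²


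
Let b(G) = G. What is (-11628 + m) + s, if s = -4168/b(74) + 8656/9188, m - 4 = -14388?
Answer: -2215440748/84989 ≈ -26067.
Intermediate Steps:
m = -14384 (m = 4 - 14388 = -14384)
s = -4706880/84989 (s = -4168/74 + 8656/9188 = -4168*1/74 + 8656*(1/9188) = -2084/37 + 2164/2297 = -4706880/84989 ≈ -55.382)
(-11628 + m) + s = (-11628 - 14384) - 4706880/84989 = -26012 - 4706880/84989 = -2215440748/84989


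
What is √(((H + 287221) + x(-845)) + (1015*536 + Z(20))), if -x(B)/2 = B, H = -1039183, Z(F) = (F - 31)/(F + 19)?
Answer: I*√313679301/39 ≈ 454.13*I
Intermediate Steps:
Z(F) = (-31 + F)/(19 + F)
x(B) = -2*B
√(((H + 287221) + x(-845)) + (1015*536 + Z(20))) = √(((-1039183 + 287221) - 2*(-845)) + (1015*536 + (-31 + 20)/(19 + 20))) = √((-751962 + 1690) + (544040 - 11/39)) = √(-750272 + (544040 + (1/39)*(-11))) = √(-750272 + (544040 - 11/39)) = √(-750272 + 21217549/39) = √(-8043059/39) = I*√313679301/39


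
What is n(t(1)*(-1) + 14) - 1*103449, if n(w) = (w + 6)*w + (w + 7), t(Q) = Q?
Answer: -103182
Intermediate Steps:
n(w) = 7 + w + w*(6 + w) (n(w) = (6 + w)*w + (7 + w) = w*(6 + w) + (7 + w) = 7 + w + w*(6 + w))
n(t(1)*(-1) + 14) - 1*103449 = (7 + (1*(-1) + 14)² + 7*(1*(-1) + 14)) - 1*103449 = (7 + (-1 + 14)² + 7*(-1 + 14)) - 103449 = (7 + 13² + 7*13) - 103449 = (7 + 169 + 91) - 103449 = 267 - 103449 = -103182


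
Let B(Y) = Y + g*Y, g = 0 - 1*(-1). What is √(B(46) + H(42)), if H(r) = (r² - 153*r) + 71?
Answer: I*√4499 ≈ 67.075*I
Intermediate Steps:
g = 1 (g = 0 + 1 = 1)
H(r) = 71 + r² - 153*r
B(Y) = 2*Y (B(Y) = Y + 1*Y = Y + Y = 2*Y)
√(B(46) + H(42)) = √(2*46 + (71 + 42² - 153*42)) = √(92 + (71 + 1764 - 6426)) = √(92 - 4591) = √(-4499) = I*√4499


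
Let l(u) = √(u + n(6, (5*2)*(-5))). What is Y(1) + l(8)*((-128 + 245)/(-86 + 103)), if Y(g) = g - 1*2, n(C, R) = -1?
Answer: -1 + 117*√7/17 ≈ 17.209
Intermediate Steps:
l(u) = √(-1 + u) (l(u) = √(u - 1) = √(-1 + u))
Y(g) = -2 + g (Y(g) = g - 2 = -2 + g)
Y(1) + l(8)*((-128 + 245)/(-86 + 103)) = (-2 + 1) + √(-1 + 8)*((-128 + 245)/(-86 + 103)) = -1 + √7*(117/17) = -1 + 117*√7/17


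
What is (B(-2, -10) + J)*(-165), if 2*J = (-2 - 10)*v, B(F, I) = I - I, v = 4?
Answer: 3960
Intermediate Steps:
B(F, I) = 0
J = -24 (J = ((-2 - 10)*4)/2 = (-12*4)/2 = (1/2)*(-48) = -24)
(B(-2, -10) + J)*(-165) = (0 - 24)*(-165) = -24*(-165) = 3960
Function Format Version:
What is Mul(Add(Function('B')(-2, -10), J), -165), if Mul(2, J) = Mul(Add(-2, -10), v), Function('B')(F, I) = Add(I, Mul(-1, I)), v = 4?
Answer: 3960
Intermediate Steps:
Function('B')(F, I) = 0
J = -24 (J = Mul(Rational(1, 2), Mul(Add(-2, -10), 4)) = Mul(Rational(1, 2), Mul(-12, 4)) = Mul(Rational(1, 2), -48) = -24)
Mul(Add(Function('B')(-2, -10), J), -165) = Mul(Add(0, -24), -165) = Mul(-24, -165) = 3960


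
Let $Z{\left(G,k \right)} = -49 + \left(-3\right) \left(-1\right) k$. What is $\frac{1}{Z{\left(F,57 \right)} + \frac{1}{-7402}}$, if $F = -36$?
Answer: $\frac{7402}{903043} \approx 0.0081967$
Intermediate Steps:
$Z{\left(G,k \right)} = -49 + 3 k$
$\frac{1}{Z{\left(F,57 \right)} + \frac{1}{-7402}} = \frac{1}{\left(-49 + 3 \cdot 57\right) + \frac{1}{-7402}} = \frac{1}{\left(-49 + 171\right) - \frac{1}{7402}} = \frac{1}{122 - \frac{1}{7402}} = \frac{1}{\frac{903043}{7402}} = \frac{7402}{903043}$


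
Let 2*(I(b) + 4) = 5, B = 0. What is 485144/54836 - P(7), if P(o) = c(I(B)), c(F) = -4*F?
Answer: 39032/13709 ≈ 2.8472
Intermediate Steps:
I(b) = -3/2 (I(b) = -4 + (½)*5 = -4 + 5/2 = -3/2)
P(o) = 6 (P(o) = -4*(-3/2) = 6)
485144/54836 - P(7) = 485144/54836 - 1*6 = 485144*(1/54836) - 6 = 121286/13709 - 6 = 39032/13709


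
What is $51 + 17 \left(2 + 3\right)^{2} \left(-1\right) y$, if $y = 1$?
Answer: $-374$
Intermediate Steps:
$51 + 17 \left(2 + 3\right)^{2} \left(-1\right) y = 51 + 17 \left(2 + 3\right)^{2} \left(-1\right) 1 = 51 + 17 \cdot 5^{2} \left(-1\right) 1 = 51 + 17 \cdot 25 \left(-1\right) 1 = 51 + 17 \left(\left(-25\right) 1\right) = 51 + 17 \left(-25\right) = 51 - 425 = -374$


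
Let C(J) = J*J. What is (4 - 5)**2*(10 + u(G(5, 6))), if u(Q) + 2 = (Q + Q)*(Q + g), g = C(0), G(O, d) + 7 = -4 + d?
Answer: 58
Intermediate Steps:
C(J) = J**2
G(O, d) = -11 + d (G(O, d) = -7 + (-4 + d) = -11 + d)
g = 0 (g = 0**2 = 0)
u(Q) = -2 + 2*Q**2 (u(Q) = -2 + (Q + Q)*(Q + 0) = -2 + (2*Q)*Q = -2 + 2*Q**2)
(4 - 5)**2*(10 + u(G(5, 6))) = (4 - 5)**2*(10 + (-2 + 2*(-11 + 6)**2)) = (-1)**2*(10 + (-2 + 2*(-5)**2)) = 1*(10 + (-2 + 2*25)) = 1*(10 + (-2 + 50)) = 1*(10 + 48) = 1*58 = 58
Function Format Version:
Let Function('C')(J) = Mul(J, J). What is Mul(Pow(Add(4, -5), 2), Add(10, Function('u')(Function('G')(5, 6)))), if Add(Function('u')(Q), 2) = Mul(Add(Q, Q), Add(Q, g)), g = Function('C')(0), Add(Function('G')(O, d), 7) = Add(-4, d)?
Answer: 58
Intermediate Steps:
Function('C')(J) = Pow(J, 2)
Function('G')(O, d) = Add(-11, d) (Function('G')(O, d) = Add(-7, Add(-4, d)) = Add(-11, d))
g = 0 (g = Pow(0, 2) = 0)
Function('u')(Q) = Add(-2, Mul(2, Pow(Q, 2))) (Function('u')(Q) = Add(-2, Mul(Add(Q, Q), Add(Q, 0))) = Add(-2, Mul(Mul(2, Q), Q)) = Add(-2, Mul(2, Pow(Q, 2))))
Mul(Pow(Add(4, -5), 2), Add(10, Function('u')(Function('G')(5, 6)))) = Mul(Pow(Add(4, -5), 2), Add(10, Add(-2, Mul(2, Pow(Add(-11, 6), 2))))) = Mul(Pow(-1, 2), Add(10, Add(-2, Mul(2, Pow(-5, 2))))) = Mul(1, Add(10, Add(-2, Mul(2, 25)))) = Mul(1, Add(10, Add(-2, 50))) = Mul(1, Add(10, 48)) = Mul(1, 58) = 58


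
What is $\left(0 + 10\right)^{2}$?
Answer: $100$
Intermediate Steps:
$\left(0 + 10\right)^{2} = 10^{2} = 100$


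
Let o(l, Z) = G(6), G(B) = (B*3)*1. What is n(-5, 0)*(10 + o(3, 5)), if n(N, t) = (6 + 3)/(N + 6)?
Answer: 252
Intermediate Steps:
n(N, t) = 9/(6 + N)
G(B) = 3*B (G(B) = (3*B)*1 = 3*B)
o(l, Z) = 18 (o(l, Z) = 3*6 = 18)
n(-5, 0)*(10 + o(3, 5)) = (9/(6 - 5))*(10 + 18) = (9/1)*28 = (9*1)*28 = 9*28 = 252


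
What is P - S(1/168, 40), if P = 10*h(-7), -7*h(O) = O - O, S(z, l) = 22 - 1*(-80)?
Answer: -102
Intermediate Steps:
S(z, l) = 102 (S(z, l) = 22 + 80 = 102)
h(O) = 0 (h(O) = -(O - O)/7 = -⅐*0 = 0)
P = 0 (P = 10*0 = 0)
P - S(1/168, 40) = 0 - 1*102 = 0 - 102 = -102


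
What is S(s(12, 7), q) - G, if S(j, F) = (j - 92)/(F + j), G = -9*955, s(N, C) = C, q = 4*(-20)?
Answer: 627520/73 ≈ 8596.2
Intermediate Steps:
q = -80
G = -8595
S(j, F) = (-92 + j)/(F + j)
S(s(12, 7), q) - G = (-92 + 7)/(-80 + 7) - 1*(-8595) = -85/(-73) + 8595 = -1/73*(-85) + 8595 = 85/73 + 8595 = 627520/73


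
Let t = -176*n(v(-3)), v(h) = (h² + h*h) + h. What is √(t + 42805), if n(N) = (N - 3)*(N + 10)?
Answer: I*√9995 ≈ 99.975*I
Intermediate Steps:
v(h) = h + 2*h² (v(h) = (h² + h²) + h = 2*h² + h = h + 2*h²)
n(N) = (-3 + N)*(10 + N)
t = -52800 (t = -176*(-30 + (-3*(1 + 2*(-3)))² + 7*(-3*(1 + 2*(-3)))) = -176*(-30 + (-3*(1 - 6))² + 7*(-3*(1 - 6))) = -176*(-30 + (-3*(-5))² + 7*(-3*(-5))) = -176*(-30 + 15² + 7*15) = -176*(-30 + 225 + 105) = -176*300 = -52800)
√(t + 42805) = √(-52800 + 42805) = √(-9995) = I*√9995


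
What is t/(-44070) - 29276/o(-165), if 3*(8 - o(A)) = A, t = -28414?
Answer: -214733873/462735 ≈ -464.05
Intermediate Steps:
o(A) = 8 - A/3
t/(-44070) - 29276/o(-165) = -28414/(-44070) - 29276/(8 - ⅓*(-165)) = -28414*(-1/44070) - 29276/(8 + 55) = 14207/22035 - 29276/63 = -214733873/462735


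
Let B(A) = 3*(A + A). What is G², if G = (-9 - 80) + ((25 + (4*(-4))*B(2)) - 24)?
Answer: 78400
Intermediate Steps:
B(A) = 6*A (B(A) = 3*(2*A) = 6*A)
G = -280 (G = (-9 - 80) + ((25 + (4*(-4))*(6*2)) - 24) = -89 + ((25 - 16*12) - 24) = -89 + ((25 - 192) - 24) = -89 + (-167 - 24) = -89 - 191 = -280)
G² = (-280)² = 78400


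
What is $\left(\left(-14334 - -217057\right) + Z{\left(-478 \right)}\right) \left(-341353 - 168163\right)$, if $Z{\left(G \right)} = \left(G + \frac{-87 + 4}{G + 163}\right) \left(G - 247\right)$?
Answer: $- \frac{2517894433232}{9} \approx -2.7977 \cdot 10^{11}$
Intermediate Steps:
$Z{\left(G \right)} = \left(-247 + G\right) \left(G - \frac{83}{163 + G}\right)$ ($Z{\left(G \right)} = \left(G - \frac{83}{163 + G}\right) \left(-247 + G\right) = \left(-247 + G\right) \left(G - \frac{83}{163 + G}\right)$)
$\left(\left(-14334 - -217057\right) + Z{\left(-478 \right)}\right) \left(-341353 - 168163\right) = \left(\left(-14334 - -217057\right) + \frac{20501 + \left(-478\right)^{3} - -19284432 - 84 \left(-478\right)^{2}}{163 - 478}\right) \left(-341353 - 168163\right) = \left(\left(-14334 + 217057\right) + \frac{20501 - 109215352 + 19284432 - 19192656}{-315}\right) \left(-509516\right) = \left(202723 - \frac{20501 - 109215352 + 19284432 - 19192656}{315}\right) \left(-509516\right) = \left(202723 - - \frac{21820615}{63}\right) \left(-509516\right) = \left(202723 + \frac{21820615}{63}\right) \left(-509516\right) = \frac{34592164}{63} \left(-509516\right) = - \frac{2517894433232}{9}$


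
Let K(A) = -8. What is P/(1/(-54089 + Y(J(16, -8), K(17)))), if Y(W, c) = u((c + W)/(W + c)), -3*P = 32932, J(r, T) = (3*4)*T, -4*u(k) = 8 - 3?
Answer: 1781300113/3 ≈ 5.9377e+8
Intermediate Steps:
u(k) = -5/4 (u(k) = -(8 - 3)/4 = -1/4*5 = -5/4)
J(r, T) = 12*T
P = -32932/3 (P = -1/3*32932 = -32932/3 ≈ -10977.)
Y(W, c) = -5/4
P/(1/(-54089 + Y(J(16, -8), K(17)))) = -32932/(3*(1/(-54089 - 5/4))) = -32932/(3*(1/(-216361/4))) = -32932/(3*(-4/216361)) = -32932/3*(-216361/4) = 1781300113/3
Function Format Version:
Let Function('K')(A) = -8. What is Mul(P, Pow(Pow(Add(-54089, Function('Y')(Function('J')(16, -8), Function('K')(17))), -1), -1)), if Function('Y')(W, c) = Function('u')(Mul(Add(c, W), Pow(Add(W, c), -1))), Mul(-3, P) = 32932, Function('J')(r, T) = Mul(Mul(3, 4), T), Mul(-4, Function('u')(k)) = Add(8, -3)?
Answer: Rational(1781300113, 3) ≈ 5.9377e+8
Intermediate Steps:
Function('u')(k) = Rational(-5, 4) (Function('u')(k) = Mul(Rational(-1, 4), Add(8, -3)) = Mul(Rational(-1, 4), 5) = Rational(-5, 4))
Function('J')(r, T) = Mul(12, T)
P = Rational(-32932, 3) (P = Mul(Rational(-1, 3), 32932) = Rational(-32932, 3) ≈ -10977.)
Function('Y')(W, c) = Rational(-5, 4)
Mul(P, Pow(Pow(Add(-54089, Function('Y')(Function('J')(16, -8), Function('K')(17))), -1), -1)) = Mul(Rational(-32932, 3), Pow(Pow(Add(-54089, Rational(-5, 4)), -1), -1)) = Mul(Rational(-32932, 3), Pow(Pow(Rational(-216361, 4), -1), -1)) = Mul(Rational(-32932, 3), Pow(Rational(-4, 216361), -1)) = Mul(Rational(-32932, 3), Rational(-216361, 4)) = Rational(1781300113, 3)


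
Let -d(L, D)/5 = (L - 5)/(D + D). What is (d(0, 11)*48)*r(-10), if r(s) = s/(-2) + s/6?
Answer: 2000/11 ≈ 181.82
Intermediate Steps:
d(L, D) = -5*(-5 + L)/(2*D) (d(L, D) = -5*(L - 5)/(D + D) = -5*(-5 + L)/(2*D))
r(s) = -s/3 (r(s) = s*(-½) + s*(⅙) = -s/2 + s/6 = -s/3)
(d(0, 11)*48)*r(-10) = (((5/2)*(5 - 1*0)/11)*48)*(-⅓*(-10)) = (((5/2)*(1/11)*(5 + 0))*48)*(10/3) = (((5/2)*(1/11)*5)*48)*(10/3) = ((25/22)*48)*(10/3) = (600/11)*(10/3) = 2000/11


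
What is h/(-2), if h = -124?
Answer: 62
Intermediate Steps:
h/(-2) = -124/(-2) = -124*(-1/2) = 62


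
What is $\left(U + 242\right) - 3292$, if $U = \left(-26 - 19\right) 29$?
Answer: $-4355$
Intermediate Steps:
$U = -1305$ ($U = \left(-45\right) 29 = -1305$)
$\left(U + 242\right) - 3292 = \left(-1305 + 242\right) - 3292 = -1063 - 3292 = -4355$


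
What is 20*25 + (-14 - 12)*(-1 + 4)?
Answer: 422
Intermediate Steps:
20*25 + (-14 - 12)*(-1 + 4) = 500 - 26*3 = 500 - 78 = 422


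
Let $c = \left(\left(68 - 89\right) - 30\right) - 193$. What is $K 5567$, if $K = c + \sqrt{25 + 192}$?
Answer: $-1358348 + 5567 \sqrt{217} \approx -1.2763 \cdot 10^{6}$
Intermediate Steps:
$c = -244$ ($c = \left(-21 - 30\right) - 193 = -51 - 193 = -244$)
$K = -244 + \sqrt{217}$ ($K = -244 + \sqrt{25 + 192} = -244 + \sqrt{217} \approx -229.27$)
$K 5567 = \left(-244 + \sqrt{217}\right) 5567 = -1358348 + 5567 \sqrt{217}$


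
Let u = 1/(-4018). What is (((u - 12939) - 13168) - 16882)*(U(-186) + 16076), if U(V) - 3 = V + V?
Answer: -2713067015721/4018 ≈ -6.7523e+8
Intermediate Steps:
U(V) = 3 + 2*V (U(V) = 3 + (V + V) = 3 + 2*V)
u = -1/4018 ≈ -0.00024888
(((u - 12939) - 13168) - 16882)*(U(-186) + 16076) = (((-1/4018 - 12939) - 13168) - 16882)*((3 + 2*(-186)) + 16076) = ((-51988903/4018 - 13168) - 16882)*((3 - 372) + 16076) = (-104897927/4018 - 16882)*(-369 + 16076) = -172729803/4018*15707 = -2713067015721/4018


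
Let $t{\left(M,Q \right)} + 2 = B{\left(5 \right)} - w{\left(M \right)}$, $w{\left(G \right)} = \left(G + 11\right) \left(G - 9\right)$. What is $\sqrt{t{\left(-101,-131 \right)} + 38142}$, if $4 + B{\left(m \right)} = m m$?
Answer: $\sqrt{28261} \approx 168.11$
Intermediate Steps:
$B{\left(m \right)} = -4 + m^{2}$ ($B{\left(m \right)} = -4 + m m = -4 + m^{2}$)
$w{\left(G \right)} = \left(-9 + G\right) \left(11 + G\right)$ ($w{\left(G \right)} = \left(11 + G\right) \left(-9 + G\right) = \left(-9 + G\right) \left(11 + G\right)$)
$t{\left(M,Q \right)} = 118 - M^{2} - 2 M$ ($t{\left(M,Q \right)} = -2 - \left(-95 - 25 + M^{2} + 2 M\right) = -2 - \left(-120 + M^{2} + 2 M\right) = 118 - M^{2} - 2 M$)
$\sqrt{t{\left(-101,-131 \right)} + 38142} = \sqrt{\left(118 - \left(-101\right)^{2} - -202\right) + 38142} = \sqrt{\left(118 - 10201 + 202\right) + 38142} = \sqrt{-9881 + 38142} = \sqrt{28261}$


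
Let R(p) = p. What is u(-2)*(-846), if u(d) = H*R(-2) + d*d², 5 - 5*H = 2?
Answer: 38916/5 ≈ 7783.2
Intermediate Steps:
H = ⅗ (H = 1 - ⅕*2 = 1 - ⅖ = ⅗ ≈ 0.60000)
u(d) = -6/5 + d³ (u(d) = (⅗)*(-2) + d*d² = -6/5 + d³)
u(-2)*(-846) = (-6/5 + (-2)³)*(-846) = (-6/5 - 8)*(-846) = -46/5*(-846) = 38916/5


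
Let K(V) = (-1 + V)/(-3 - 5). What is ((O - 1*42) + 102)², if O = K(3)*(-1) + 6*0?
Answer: 58081/16 ≈ 3630.1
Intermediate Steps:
K(V) = ⅛ - V/8 (K(V) = (-1 + V)/(-8) = (-1 + V)*(-⅛) = ⅛ - V/8)
O = ¼ (O = (⅛ - ⅛*3)*(-1) + 6*0 = (⅛ - 3/8)*(-1) + 0 = -¼*(-1) + 0 = ¼ + 0 = ¼ ≈ 0.25000)
((O - 1*42) + 102)² = ((¼ - 1*42) + 102)² = ((¼ - 42) + 102)² = (-167/4 + 102)² = (241/4)² = 58081/16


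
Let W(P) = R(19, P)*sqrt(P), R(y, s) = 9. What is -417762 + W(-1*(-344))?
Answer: -417762 + 18*sqrt(86) ≈ -4.1760e+5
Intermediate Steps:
W(P) = 9*sqrt(P)
-417762 + W(-1*(-344)) = -417762 + 9*sqrt(-1*(-344)) = -417762 + 9*sqrt(344) = -417762 + 9*(2*sqrt(86)) = -417762 + 18*sqrt(86)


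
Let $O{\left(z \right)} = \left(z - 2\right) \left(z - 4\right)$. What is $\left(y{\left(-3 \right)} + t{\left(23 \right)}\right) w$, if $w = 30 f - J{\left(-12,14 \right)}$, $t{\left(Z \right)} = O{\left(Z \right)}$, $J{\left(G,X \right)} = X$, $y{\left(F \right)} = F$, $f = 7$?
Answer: $77616$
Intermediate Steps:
$O{\left(z \right)} = \left(-4 + z\right) \left(-2 + z\right)$ ($O{\left(z \right)} = \left(-2 + z\right) \left(-4 + z\right) = \left(-4 + z\right) \left(-2 + z\right)$)
$t{\left(Z \right)} = 8 + Z^{2} - 6 Z$
$w = 196$ ($w = 30 \cdot 7 - 14 = 210 - 14 = 196$)
$\left(y{\left(-3 \right)} + t{\left(23 \right)}\right) w = \left(-3 + \left(8 + 23^{2} - 138\right)\right) 196 = \left(-3 + \left(8 + 529 - 138\right)\right) 196 = \left(-3 + 399\right) 196 = 396 \cdot 196 = 77616$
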